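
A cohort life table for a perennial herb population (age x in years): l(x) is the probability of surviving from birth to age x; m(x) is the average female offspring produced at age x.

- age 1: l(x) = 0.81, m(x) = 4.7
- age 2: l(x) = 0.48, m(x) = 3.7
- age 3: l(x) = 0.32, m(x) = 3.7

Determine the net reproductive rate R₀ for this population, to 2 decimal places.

6.77

R₀ = Σ l(x) m(x):
  age 1: 0.81 × 4.7 = 3.8070
  age 2: 0.48 × 3.7 = 1.7760
  age 3: 0.32 × 3.7 = 1.1840
R₀ = 3.8070 + 1.7760 + 1.1840 = 6.7670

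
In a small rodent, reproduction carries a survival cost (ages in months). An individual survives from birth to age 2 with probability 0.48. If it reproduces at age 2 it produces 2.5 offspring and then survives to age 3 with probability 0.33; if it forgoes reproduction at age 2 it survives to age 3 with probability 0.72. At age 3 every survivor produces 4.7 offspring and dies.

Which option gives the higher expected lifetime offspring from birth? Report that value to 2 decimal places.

breed at age 2: R₀ = 0.48 × (2.5 + 0.33 × 4.7) = 0.48 × 4.0510 = 1.9445
delay to age 3: R₀ = 0.48 × (0.72 × 4.7) = 0.48 × 3.3840 = 1.6243
Higher: breed at age 2 (1.9445).

1.94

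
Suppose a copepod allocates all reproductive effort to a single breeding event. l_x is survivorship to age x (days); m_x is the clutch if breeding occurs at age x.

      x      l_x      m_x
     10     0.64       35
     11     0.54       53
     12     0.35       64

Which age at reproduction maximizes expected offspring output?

11

Expected offspring if breeding at age x = l_x × m_x:
  age 10: 0.64 × 35 = 22.400
  age 11: 0.54 × 53 = 28.620
  age 12: 0.35 × 64 = 22.400
Maximum at age 11 (28.620).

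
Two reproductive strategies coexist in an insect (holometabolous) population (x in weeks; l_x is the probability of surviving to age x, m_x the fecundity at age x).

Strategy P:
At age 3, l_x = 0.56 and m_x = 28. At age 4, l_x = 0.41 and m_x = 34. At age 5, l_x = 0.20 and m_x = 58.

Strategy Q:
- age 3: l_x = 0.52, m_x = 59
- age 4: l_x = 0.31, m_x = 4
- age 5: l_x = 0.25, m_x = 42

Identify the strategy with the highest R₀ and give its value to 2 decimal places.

Strategy P: R₀ = 0.56×28 + 0.41×34 + 0.20×58 = 41.2200
Strategy Q: R₀ = 0.52×59 + 0.31×4 + 0.25×42 = 42.4200
Highest R₀: strategy Q with 42.4200.

42.42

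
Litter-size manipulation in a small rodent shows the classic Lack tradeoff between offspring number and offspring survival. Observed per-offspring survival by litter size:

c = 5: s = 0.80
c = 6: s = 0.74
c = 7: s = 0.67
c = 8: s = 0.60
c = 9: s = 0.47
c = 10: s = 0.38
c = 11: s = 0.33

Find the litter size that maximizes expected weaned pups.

Expected weaned pups = c × s(c):
  c=5: 5 × 0.80 = 4.000
  c=6: 6 × 0.74 = 4.440
  c=7: 7 × 0.67 = 4.690
  c=8: 8 × 0.60 = 4.800
  c=9: 9 × 0.47 = 4.230
  c=10: 10 × 0.38 = 3.800
  c=11: 11 × 0.33 = 3.630
Maximum at c = 8 (4.800 weaned pups).

8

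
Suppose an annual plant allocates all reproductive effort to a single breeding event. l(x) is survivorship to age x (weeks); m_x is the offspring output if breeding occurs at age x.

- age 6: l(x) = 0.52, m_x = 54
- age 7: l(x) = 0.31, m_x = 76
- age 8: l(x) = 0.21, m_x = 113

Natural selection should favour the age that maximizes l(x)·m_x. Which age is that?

6

Expected offspring if breeding at age x = l(x) × m_x:
  age 6: 0.52 × 54 = 28.080
  age 7: 0.31 × 76 = 23.560
  age 8: 0.21 × 113 = 23.730
Maximum at age 6 (28.080).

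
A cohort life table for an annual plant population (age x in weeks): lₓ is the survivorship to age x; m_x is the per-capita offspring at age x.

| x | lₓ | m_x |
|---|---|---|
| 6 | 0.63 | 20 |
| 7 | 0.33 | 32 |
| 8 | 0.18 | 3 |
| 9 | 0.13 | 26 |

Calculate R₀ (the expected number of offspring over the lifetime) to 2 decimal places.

R₀ = Σ lₓ m_x:
  age 6: 0.63 × 20 = 12.6000
  age 7: 0.33 × 32 = 10.5600
  age 8: 0.18 × 3 = 0.5400
  age 9: 0.13 × 26 = 3.3800
R₀ = 12.6000 + 10.5600 + 0.5400 + 3.3800 = 27.0800

27.08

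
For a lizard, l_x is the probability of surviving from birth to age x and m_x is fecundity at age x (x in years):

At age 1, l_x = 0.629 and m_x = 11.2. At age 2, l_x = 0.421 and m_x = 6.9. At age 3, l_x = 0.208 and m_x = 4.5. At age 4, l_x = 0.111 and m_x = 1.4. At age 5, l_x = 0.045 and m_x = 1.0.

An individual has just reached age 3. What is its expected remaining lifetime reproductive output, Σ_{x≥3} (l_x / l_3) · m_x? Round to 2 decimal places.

5.46

l_3 = 0.208. Conditional survival from age 3 to x is l_x / l_3.
  x=3: (0.208/0.208) × 4.5 = 4.5000
  x=4: (0.111/0.208) × 1.4 = 0.7471
  x=5: (0.045/0.208) × 1.0 = 0.2163
Sum = 4.5000 + 0.7471 + 0.2163 = 5.4635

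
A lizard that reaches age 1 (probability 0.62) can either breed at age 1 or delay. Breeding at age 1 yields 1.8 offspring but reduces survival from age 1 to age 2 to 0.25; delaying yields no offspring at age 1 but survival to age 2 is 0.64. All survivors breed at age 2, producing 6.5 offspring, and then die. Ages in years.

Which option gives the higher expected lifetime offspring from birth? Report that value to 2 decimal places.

breed at age 1: R₀ = 0.62 × (1.8 + 0.25 × 6.5) = 0.62 × 3.4250 = 2.1235
delay to age 2: R₀ = 0.62 × (0.64 × 6.5) = 0.62 × 4.1600 = 2.5792
Higher: delay to age 2 (2.5792).

2.58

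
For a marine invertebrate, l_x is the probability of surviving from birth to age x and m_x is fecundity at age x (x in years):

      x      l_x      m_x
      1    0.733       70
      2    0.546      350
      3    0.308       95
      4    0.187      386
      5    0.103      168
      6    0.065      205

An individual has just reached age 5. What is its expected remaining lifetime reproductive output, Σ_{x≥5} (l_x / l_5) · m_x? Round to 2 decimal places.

297.37

l_5 = 0.103. Conditional survival from age 5 to x is l_x / l_5.
  x=5: (0.103/0.103) × 168 = 168.0000
  x=6: (0.065/0.103) × 205 = 129.3689
Sum = 168.0000 + 129.3689 = 297.3689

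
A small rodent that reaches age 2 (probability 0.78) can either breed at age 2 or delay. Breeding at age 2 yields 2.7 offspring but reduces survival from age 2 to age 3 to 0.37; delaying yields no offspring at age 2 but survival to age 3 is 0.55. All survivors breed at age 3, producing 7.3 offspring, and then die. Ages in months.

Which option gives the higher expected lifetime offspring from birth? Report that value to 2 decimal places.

4.21

breed at age 2: R₀ = 0.78 × (2.7 + 0.37 × 7.3) = 0.78 × 5.4010 = 4.2128
delay to age 3: R₀ = 0.78 × (0.55 × 7.3) = 0.78 × 4.0150 = 3.1317
Higher: breed at age 2 (4.2128).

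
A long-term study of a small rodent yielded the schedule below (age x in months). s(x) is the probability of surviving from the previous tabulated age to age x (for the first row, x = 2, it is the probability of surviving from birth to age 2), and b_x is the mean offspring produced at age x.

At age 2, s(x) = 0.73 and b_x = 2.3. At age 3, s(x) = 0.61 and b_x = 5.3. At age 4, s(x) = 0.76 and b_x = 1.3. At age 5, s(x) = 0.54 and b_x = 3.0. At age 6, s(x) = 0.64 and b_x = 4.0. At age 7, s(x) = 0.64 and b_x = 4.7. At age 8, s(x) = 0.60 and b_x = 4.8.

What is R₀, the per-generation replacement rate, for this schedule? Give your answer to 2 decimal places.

6.06

Survivorship from birth: l_x = s_2·s_3·…·s_x.
  l_2 = 0.73000
  l_3 = 0.44530
  l_4 = 0.33843
  l_5 = 0.18275
  l_6 = 0.11696
  l_7 = 0.07485
  l_8 = 0.04491
R₀ = Σ l_x b_x:
  age 2: 0.73000 × 2.3 = 1.6790
  age 3: 0.44530 × 5.3 = 2.3601
  age 4: 0.33843 × 1.3 = 0.4400
  age 5: 0.18275 × 3.0 = 0.5483
  age 6: 0.11696 × 4.0 = 0.4678
  age 7: 0.07485 × 4.7 = 0.3518
  age 8: 0.04491 × 4.8 = 0.2156
R₀ = 1.6790 + 2.3601 + 0.4400 + 0.5483 + 0.4678 + 0.3518 + 0.2156 = 6.0625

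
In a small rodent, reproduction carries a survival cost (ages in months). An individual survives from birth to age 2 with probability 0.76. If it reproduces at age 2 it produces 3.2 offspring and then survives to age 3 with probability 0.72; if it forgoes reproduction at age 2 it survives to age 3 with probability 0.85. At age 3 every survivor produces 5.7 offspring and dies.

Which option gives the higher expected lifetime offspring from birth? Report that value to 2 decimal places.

breed at age 2: R₀ = 0.76 × (3.2 + 0.72 × 5.7) = 0.76 × 7.3040 = 5.5510
delay to age 3: R₀ = 0.76 × (0.85 × 5.7) = 0.76 × 4.8450 = 3.6822
Higher: breed at age 2 (5.5510).

5.55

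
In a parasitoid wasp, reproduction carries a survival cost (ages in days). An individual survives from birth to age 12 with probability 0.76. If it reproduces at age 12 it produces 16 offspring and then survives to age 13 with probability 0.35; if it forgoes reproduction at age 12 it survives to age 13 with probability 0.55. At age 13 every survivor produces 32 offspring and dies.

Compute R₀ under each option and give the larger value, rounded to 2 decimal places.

breed at age 12: R₀ = 0.76 × (16 + 0.35 × 32) = 0.76 × 27.2000 = 20.6720
delay to age 13: R₀ = 0.76 × (0.55 × 32) = 0.76 × 17.6000 = 13.3760
Higher: breed at age 12 (20.6720).

20.67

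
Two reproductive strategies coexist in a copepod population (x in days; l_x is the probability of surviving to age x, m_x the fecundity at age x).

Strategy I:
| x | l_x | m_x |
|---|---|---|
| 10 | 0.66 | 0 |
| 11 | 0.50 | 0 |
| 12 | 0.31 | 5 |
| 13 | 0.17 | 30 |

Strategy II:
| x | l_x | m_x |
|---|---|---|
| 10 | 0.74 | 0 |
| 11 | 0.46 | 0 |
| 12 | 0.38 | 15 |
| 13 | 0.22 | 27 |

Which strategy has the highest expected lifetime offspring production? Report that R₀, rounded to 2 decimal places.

Strategy I: R₀ = 0.66×0 + 0.50×0 + 0.31×5 + 0.17×30 = 6.6500
Strategy II: R₀ = 0.74×0 + 0.46×0 + 0.38×15 + 0.22×27 = 11.6400
Highest R₀: strategy II with 11.6400.

11.64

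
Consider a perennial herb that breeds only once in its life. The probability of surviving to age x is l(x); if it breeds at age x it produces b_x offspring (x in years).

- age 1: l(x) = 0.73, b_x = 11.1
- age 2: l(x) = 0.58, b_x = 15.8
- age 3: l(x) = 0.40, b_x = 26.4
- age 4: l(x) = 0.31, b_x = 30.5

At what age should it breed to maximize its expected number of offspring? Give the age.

3

Expected offspring if breeding at age x = l(x) × b_x:
  age 1: 0.73 × 11.1 = 8.103
  age 2: 0.58 × 15.8 = 9.164
  age 3: 0.40 × 26.4 = 10.560
  age 4: 0.31 × 30.5 = 9.455
Maximum at age 3 (10.560).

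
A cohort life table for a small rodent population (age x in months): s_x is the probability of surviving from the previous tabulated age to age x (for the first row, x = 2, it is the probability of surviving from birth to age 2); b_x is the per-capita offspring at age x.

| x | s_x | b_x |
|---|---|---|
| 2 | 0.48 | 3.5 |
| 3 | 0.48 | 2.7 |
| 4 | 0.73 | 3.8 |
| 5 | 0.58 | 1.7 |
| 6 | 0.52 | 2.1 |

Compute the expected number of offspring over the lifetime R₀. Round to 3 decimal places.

Survivorship from birth: l_x = s_2·s_3·…·s_x.
  l_2 = 0.48000
  l_3 = 0.23040
  l_4 = 0.16819
  l_5 = 0.09755
  l_6 = 0.05073
R₀ = Σ l_x b_x:
  age 2: 0.48000 × 3.5 = 1.6800
  age 3: 0.23040 × 2.7 = 0.6221
  age 4: 0.16819 × 3.8 = 0.6391
  age 5: 0.09755 × 1.7 = 0.1658
  age 6: 0.05073 × 2.1 = 0.1065
R₀ = 1.6800 + 0.6221 + 0.6391 + 0.1658 + 0.1065 = 3.2136

3.214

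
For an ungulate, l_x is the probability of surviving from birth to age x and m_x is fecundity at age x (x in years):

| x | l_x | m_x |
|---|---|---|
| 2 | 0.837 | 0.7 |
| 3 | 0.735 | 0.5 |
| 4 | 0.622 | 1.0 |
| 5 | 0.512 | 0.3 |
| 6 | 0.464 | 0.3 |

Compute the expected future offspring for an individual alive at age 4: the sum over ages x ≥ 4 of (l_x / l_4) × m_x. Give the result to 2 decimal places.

1.47

l_4 = 0.622. Conditional survival from age 4 to x is l_x / l_4.
  x=4: (0.622/0.622) × 1.0 = 1.0000
  x=5: (0.512/0.622) × 0.3 = 0.2469
  x=6: (0.464/0.622) × 0.3 = 0.2238
Sum = 1.0000 + 0.2469 + 0.2238 = 1.4707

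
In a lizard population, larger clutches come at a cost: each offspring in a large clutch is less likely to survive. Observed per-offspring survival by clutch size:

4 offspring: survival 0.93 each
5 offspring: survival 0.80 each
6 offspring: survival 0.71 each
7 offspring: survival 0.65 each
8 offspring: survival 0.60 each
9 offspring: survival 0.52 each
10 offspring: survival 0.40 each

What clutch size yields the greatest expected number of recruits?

Expected recruits = c × s(c):
  c=4: 4 × 0.93 = 3.720
  c=5: 5 × 0.80 = 4.000
  c=6: 6 × 0.71 = 4.260
  c=7: 7 × 0.65 = 4.550
  c=8: 8 × 0.60 = 4.800
  c=9: 9 × 0.52 = 4.680
  c=10: 10 × 0.40 = 4.000
Maximum at c = 8 (4.800 recruits).

8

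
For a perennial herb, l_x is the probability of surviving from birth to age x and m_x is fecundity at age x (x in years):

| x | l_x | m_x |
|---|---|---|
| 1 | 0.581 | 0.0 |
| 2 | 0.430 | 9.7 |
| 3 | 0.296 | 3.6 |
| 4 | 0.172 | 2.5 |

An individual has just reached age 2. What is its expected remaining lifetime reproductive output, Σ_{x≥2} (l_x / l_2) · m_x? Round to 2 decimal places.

l_2 = 0.430. Conditional survival from age 2 to x is l_x / l_2.
  x=2: (0.430/0.430) × 9.7 = 9.7000
  x=3: (0.296/0.430) × 3.6 = 2.4781
  x=4: (0.172/0.430) × 2.5 = 1.0000
Sum = 9.7000 + 2.4781 + 1.0000 = 13.1781

13.18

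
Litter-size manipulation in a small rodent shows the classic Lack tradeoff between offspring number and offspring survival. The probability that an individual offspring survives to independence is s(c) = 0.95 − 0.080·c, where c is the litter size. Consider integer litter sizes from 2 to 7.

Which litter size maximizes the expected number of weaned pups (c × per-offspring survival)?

6

Expected weaned pups = c × s(c):
  c=2: 2 × 0.790 = 1.580
  c=3: 3 × 0.710 = 2.130
  c=4: 4 × 0.630 = 2.520
  c=5: 5 × 0.550 = 2.750
  c=6: 6 × 0.470 = 2.820
  c=7: 7 × 0.390 = 2.730
Maximum at c = 6 (2.820 weaned pups).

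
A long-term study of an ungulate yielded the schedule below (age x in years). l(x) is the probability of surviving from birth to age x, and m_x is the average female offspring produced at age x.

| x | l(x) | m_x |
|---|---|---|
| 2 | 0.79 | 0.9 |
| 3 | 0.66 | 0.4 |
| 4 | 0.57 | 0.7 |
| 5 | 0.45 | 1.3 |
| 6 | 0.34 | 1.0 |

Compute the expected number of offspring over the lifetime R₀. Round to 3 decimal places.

R₀ = Σ l(x) m_x:
  age 2: 0.79 × 0.9 = 0.7110
  age 3: 0.66 × 0.4 = 0.2640
  age 4: 0.57 × 0.7 = 0.3990
  age 5: 0.45 × 1.3 = 0.5850
  age 6: 0.34 × 1.0 = 0.3400
R₀ = 0.7110 + 0.2640 + 0.3990 + 0.5850 + 0.3400 = 2.2990

2.299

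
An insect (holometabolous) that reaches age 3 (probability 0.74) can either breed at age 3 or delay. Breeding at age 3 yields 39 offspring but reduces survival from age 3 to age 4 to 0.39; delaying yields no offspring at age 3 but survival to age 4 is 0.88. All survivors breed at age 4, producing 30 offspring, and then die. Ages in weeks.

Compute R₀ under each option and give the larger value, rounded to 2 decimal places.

37.52

breed at age 3: R₀ = 0.74 × (39 + 0.39 × 30) = 0.74 × 50.7000 = 37.5180
delay to age 4: R₀ = 0.74 × (0.88 × 30) = 0.74 × 26.4000 = 19.5360
Higher: breed at age 3 (37.5180).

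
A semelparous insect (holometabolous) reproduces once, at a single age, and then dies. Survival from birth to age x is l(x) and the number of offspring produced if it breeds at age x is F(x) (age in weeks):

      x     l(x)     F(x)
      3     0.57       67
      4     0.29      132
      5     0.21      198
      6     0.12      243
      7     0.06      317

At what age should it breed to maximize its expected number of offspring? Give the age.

Expected offspring if breeding at age x = l(x) × F(x):
  age 3: 0.57 × 67 = 38.190
  age 4: 0.29 × 132 = 38.280
  age 5: 0.21 × 198 = 41.580
  age 6: 0.12 × 243 = 29.160
  age 7: 0.06 × 317 = 19.020
Maximum at age 5 (41.580).

5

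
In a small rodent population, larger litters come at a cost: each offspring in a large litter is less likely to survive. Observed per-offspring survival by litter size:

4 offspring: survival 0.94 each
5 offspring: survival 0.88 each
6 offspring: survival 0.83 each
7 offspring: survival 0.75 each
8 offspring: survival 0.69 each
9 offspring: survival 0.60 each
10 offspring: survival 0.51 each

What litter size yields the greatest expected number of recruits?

8

Expected recruits = c × s(c):
  c=4: 4 × 0.94 = 3.760
  c=5: 5 × 0.88 = 4.400
  c=6: 6 × 0.83 = 4.980
  c=7: 7 × 0.75 = 5.250
  c=8: 8 × 0.69 = 5.520
  c=9: 9 × 0.60 = 5.400
  c=10: 10 × 0.51 = 5.100
Maximum at c = 8 (5.520 recruits).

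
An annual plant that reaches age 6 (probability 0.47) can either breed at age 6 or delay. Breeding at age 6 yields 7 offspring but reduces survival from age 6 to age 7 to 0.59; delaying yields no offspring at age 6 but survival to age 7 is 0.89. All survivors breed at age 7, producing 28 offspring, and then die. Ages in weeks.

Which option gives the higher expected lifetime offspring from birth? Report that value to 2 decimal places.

breed at age 6: R₀ = 0.47 × (7 + 0.59 × 28) = 0.47 × 23.5200 = 11.0544
delay to age 7: R₀ = 0.47 × (0.89 × 28) = 0.47 × 24.9200 = 11.7124
Higher: delay to age 7 (11.7124).

11.71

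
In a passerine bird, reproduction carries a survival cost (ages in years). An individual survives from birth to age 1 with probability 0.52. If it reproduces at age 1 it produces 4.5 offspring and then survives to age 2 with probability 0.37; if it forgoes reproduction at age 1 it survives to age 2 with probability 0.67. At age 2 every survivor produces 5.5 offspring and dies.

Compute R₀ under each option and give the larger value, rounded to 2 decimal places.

breed at age 1: R₀ = 0.52 × (4.5 + 0.37 × 5.5) = 0.52 × 6.5350 = 3.3982
delay to age 2: R₀ = 0.52 × (0.67 × 5.5) = 0.52 × 3.6850 = 1.9162
Higher: breed at age 1 (3.3982).

3.40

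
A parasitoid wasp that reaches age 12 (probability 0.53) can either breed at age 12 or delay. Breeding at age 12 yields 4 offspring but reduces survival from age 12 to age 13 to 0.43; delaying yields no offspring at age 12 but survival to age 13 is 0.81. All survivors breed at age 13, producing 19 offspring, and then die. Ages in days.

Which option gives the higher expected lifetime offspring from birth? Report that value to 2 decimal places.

breed at age 12: R₀ = 0.53 × (4 + 0.43 × 19) = 0.53 × 12.1700 = 6.4501
delay to age 13: R₀ = 0.53 × (0.81 × 19) = 0.53 × 15.3900 = 8.1567
Higher: delay to age 13 (8.1567).

8.16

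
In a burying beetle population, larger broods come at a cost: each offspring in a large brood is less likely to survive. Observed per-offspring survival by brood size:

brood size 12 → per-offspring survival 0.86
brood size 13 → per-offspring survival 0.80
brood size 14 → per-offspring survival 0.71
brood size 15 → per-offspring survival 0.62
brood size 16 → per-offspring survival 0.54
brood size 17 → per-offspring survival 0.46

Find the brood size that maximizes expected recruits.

Expected recruits = c × s(c):
  c=12: 12 × 0.86 = 10.320
  c=13: 13 × 0.80 = 10.400
  c=14: 14 × 0.71 = 9.940
  c=15: 15 × 0.62 = 9.300
  c=16: 16 × 0.54 = 8.640
  c=17: 17 × 0.46 = 7.820
Maximum at c = 13 (10.400 recruits).

13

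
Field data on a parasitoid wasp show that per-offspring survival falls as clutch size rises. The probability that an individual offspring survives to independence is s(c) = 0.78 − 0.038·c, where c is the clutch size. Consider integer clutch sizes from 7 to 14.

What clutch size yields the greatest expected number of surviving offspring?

10

Expected surviving offspring = c × s(c):
  c=7: 7 × 0.514 = 3.598
  c=8: 8 × 0.476 = 3.808
  c=9: 9 × 0.438 = 3.942
  c=10: 10 × 0.400 = 4.000
  c=11: 11 × 0.362 = 3.982
  c=12: 12 × 0.324 = 3.888
  c=13: 13 × 0.286 = 3.718
  c=14: 14 × 0.248 = 3.472
Maximum at c = 10 (4.000 surviving offspring).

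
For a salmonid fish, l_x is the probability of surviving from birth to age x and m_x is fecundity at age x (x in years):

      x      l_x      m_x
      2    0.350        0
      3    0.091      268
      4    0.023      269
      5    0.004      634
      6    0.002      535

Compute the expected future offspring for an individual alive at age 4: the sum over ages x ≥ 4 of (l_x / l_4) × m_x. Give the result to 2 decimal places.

l_4 = 0.023. Conditional survival from age 4 to x is l_x / l_4.
  x=4: (0.023/0.023) × 269 = 269.0000
  x=5: (0.004/0.023) × 634 = 110.2609
  x=6: (0.002/0.023) × 535 = 46.5217
Sum = 269.0000 + 110.2609 + 46.5217 = 425.7826

425.78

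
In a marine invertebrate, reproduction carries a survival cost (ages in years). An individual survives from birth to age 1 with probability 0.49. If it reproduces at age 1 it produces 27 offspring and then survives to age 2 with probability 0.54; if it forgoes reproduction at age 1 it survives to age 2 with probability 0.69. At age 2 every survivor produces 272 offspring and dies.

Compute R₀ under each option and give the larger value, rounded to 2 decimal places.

breed at age 1: R₀ = 0.49 × (27 + 0.54 × 272) = 0.49 × 173.8800 = 85.2012
delay to age 2: R₀ = 0.49 × (0.69 × 272) = 0.49 × 187.6800 = 91.9632
Higher: delay to age 2 (91.9632).

91.96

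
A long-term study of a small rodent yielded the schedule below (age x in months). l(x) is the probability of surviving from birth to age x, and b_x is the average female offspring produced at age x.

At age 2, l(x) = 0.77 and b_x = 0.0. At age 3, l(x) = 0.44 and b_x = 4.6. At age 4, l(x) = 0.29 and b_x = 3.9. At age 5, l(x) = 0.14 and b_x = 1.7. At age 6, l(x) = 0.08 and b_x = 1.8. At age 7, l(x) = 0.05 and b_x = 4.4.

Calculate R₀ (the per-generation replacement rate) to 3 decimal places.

3.757

R₀ = Σ l(x) b_x:
  age 2: 0.77 × 0.0 = 0.0000
  age 3: 0.44 × 4.6 = 2.0240
  age 4: 0.29 × 3.9 = 1.1310
  age 5: 0.14 × 1.7 = 0.2380
  age 6: 0.08 × 1.8 = 0.1440
  age 7: 0.05 × 4.4 = 0.2200
R₀ = 0.0000 + 2.0240 + 1.1310 + 0.2380 + 0.1440 + 0.2200 = 3.7570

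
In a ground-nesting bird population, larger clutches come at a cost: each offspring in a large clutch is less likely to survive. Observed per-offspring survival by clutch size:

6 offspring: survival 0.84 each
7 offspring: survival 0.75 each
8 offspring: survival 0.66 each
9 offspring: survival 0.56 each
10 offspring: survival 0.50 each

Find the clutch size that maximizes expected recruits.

8

Expected recruits = c × s(c):
  c=6: 6 × 0.84 = 5.040
  c=7: 7 × 0.75 = 5.250
  c=8: 8 × 0.66 = 5.280
  c=9: 9 × 0.56 = 5.040
  c=10: 10 × 0.50 = 5.000
Maximum at c = 8 (5.280 recruits).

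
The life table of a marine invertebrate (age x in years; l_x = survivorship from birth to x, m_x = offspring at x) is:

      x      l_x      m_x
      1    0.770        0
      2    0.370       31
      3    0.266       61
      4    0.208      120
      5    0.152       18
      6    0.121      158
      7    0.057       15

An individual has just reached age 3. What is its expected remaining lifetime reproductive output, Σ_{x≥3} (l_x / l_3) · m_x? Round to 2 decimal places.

240.21

l_3 = 0.266. Conditional survival from age 3 to x is l_x / l_3.
  x=3: (0.266/0.266) × 61 = 61.0000
  x=4: (0.208/0.266) × 120 = 93.8346
  x=5: (0.152/0.266) × 18 = 10.2857
  x=6: (0.121/0.266) × 158 = 71.8722
  x=7: (0.057/0.266) × 15 = 3.2143
Sum = 61.0000 + 93.8346 + 10.2857 + 71.8722 + 3.2143 = 240.2068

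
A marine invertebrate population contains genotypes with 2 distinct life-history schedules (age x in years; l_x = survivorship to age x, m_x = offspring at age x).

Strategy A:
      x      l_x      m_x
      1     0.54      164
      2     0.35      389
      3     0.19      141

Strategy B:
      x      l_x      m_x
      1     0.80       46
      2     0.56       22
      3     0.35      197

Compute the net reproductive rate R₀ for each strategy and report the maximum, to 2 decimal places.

251.50

Strategy A: R₀ = 0.54×164 + 0.35×389 + 0.19×141 = 251.5000
Strategy B: R₀ = 0.80×46 + 0.56×22 + 0.35×197 = 118.0700
Highest R₀: strategy A with 251.5000.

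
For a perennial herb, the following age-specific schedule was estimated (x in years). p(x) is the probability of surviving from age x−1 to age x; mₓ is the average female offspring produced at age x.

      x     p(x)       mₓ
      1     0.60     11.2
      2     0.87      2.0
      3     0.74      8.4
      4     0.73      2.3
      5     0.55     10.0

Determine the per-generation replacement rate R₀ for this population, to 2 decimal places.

Survivorship from birth: l_x = p_1·p_2·…·p_x.
  l_1 = 0.60000
  l_2 = 0.52200
  l_3 = 0.38628
  l_4 = 0.28198
  l_5 = 0.15509
R₀ = Σ l_x mₓ:
  age 1: 0.60000 × 11.2 = 6.7200
  age 2: 0.52200 × 2.0 = 1.0440
  age 3: 0.38628 × 8.4 = 3.2448
  age 4: 0.28198 × 2.3 = 0.6486
  age 5: 0.15509 × 10.0 = 1.5509
R₀ = 6.7200 + 1.0440 + 3.2448 + 0.6486 + 1.5509 = 13.2082

13.21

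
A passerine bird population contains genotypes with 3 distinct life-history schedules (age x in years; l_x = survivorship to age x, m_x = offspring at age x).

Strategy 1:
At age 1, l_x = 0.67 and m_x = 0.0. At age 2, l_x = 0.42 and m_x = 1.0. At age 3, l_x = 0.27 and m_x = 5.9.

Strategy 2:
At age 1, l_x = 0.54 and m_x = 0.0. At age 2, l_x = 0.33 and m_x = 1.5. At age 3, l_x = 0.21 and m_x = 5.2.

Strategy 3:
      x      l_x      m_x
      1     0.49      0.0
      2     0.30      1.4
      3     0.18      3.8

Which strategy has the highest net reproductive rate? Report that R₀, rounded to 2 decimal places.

2.01

Strategy 1: R₀ = 0.67×0.0 + 0.42×1.0 + 0.27×5.9 = 2.0130
Strategy 2: R₀ = 0.54×0.0 + 0.33×1.5 + 0.21×5.2 = 1.5870
Strategy 3: R₀ = 0.49×0.0 + 0.30×1.4 + 0.18×3.8 = 1.1040
Highest R₀: strategy 1 with 2.0130.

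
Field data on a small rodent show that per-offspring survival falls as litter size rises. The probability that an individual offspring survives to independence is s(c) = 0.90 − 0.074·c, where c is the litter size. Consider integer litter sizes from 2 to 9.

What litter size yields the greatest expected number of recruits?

Expected recruits = c × s(c):
  c=2: 2 × 0.752 = 1.504
  c=3: 3 × 0.678 = 2.034
  c=4: 4 × 0.604 = 2.416
  c=5: 5 × 0.530 = 2.650
  c=6: 6 × 0.456 = 2.736
  c=7: 7 × 0.382 = 2.674
  c=8: 8 × 0.308 = 2.464
  c=9: 9 × 0.234 = 2.106
Maximum at c = 6 (2.736 recruits).

6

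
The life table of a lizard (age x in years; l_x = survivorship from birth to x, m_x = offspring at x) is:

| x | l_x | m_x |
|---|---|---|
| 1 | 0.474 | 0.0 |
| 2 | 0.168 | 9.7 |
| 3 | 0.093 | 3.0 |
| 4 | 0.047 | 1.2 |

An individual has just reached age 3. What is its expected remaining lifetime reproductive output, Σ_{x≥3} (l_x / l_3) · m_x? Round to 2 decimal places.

3.61

l_3 = 0.093. Conditional survival from age 3 to x is l_x / l_3.
  x=3: (0.093/0.093) × 3.0 = 3.0000
  x=4: (0.047/0.093) × 1.2 = 0.6065
Sum = 3.0000 + 0.6065 = 3.6065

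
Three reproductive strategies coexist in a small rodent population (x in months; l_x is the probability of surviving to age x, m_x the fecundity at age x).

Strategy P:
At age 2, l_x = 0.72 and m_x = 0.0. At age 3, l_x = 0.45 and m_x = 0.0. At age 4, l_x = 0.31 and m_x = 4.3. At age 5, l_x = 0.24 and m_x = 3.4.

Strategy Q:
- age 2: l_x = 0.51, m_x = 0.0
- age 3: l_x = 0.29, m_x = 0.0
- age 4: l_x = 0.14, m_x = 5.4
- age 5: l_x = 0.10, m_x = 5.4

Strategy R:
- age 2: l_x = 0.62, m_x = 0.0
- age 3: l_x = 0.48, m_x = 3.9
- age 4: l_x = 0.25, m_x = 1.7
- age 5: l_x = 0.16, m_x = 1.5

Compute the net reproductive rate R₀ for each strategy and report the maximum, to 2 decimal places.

Strategy P: R₀ = 0.72×0.0 + 0.45×0.0 + 0.31×4.3 + 0.24×3.4 = 2.1490
Strategy Q: R₀ = 0.51×0.0 + 0.29×0.0 + 0.14×5.4 + 0.10×5.4 = 1.2960
Strategy R: R₀ = 0.62×0.0 + 0.48×3.9 + 0.25×1.7 + 0.16×1.5 = 2.5370
Highest R₀: strategy R with 2.5370.

2.54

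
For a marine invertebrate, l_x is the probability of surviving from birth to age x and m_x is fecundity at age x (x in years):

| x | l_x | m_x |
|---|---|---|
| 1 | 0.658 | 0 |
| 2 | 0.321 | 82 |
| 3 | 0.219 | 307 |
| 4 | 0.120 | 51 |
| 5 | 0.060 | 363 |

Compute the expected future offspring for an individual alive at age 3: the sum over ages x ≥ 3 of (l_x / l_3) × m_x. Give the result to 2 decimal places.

434.40

l_3 = 0.219. Conditional survival from age 3 to x is l_x / l_3.
  x=3: (0.219/0.219) × 307 = 307.0000
  x=4: (0.120/0.219) × 51 = 27.9452
  x=5: (0.060/0.219) × 363 = 99.4521
Sum = 307.0000 + 27.9452 + 99.4521 = 434.3973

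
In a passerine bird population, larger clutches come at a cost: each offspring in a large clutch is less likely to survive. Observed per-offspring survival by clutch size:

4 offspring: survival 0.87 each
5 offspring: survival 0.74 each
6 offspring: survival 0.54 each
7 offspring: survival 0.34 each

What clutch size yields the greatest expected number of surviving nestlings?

Expected surviving nestlings = c × s(c):
  c=4: 4 × 0.87 = 3.480
  c=5: 5 × 0.74 = 3.700
  c=6: 6 × 0.54 = 3.240
  c=7: 7 × 0.34 = 2.380
Maximum at c = 5 (3.700 surviving nestlings).

5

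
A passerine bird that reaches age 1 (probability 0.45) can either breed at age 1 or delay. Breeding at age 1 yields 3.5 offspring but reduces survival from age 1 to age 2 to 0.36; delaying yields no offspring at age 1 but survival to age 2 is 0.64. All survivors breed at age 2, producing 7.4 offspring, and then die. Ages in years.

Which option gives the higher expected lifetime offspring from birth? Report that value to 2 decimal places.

2.77

breed at age 1: R₀ = 0.45 × (3.5 + 0.36 × 7.4) = 0.45 × 6.1640 = 2.7738
delay to age 2: R₀ = 0.45 × (0.64 × 7.4) = 0.45 × 4.7360 = 2.1312
Higher: breed at age 1 (2.7738).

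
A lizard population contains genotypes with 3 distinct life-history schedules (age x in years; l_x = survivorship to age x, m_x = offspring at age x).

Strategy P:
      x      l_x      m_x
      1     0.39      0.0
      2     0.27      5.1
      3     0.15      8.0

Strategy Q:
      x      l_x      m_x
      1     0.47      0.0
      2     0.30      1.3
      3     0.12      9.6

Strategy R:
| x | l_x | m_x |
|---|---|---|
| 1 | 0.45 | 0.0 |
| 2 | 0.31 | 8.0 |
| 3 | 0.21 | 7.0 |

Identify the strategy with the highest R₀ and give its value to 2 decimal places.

3.95

Strategy P: R₀ = 0.39×0.0 + 0.27×5.1 + 0.15×8.0 = 2.5770
Strategy Q: R₀ = 0.47×0.0 + 0.30×1.3 + 0.12×9.6 = 1.5420
Strategy R: R₀ = 0.45×0.0 + 0.31×8.0 + 0.21×7.0 = 3.9500
Highest R₀: strategy R with 3.9500.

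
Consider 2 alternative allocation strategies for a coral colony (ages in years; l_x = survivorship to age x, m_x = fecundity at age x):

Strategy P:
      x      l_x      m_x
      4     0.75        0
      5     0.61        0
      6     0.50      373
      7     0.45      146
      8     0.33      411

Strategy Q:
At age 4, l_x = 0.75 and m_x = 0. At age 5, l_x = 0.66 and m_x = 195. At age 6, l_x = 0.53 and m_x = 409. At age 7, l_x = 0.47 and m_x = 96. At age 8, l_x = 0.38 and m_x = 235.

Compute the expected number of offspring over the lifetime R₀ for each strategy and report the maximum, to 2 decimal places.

479.89

Strategy P: R₀ = 0.75×0 + 0.61×0 + 0.50×373 + 0.45×146 + 0.33×411 = 387.8300
Strategy Q: R₀ = 0.75×0 + 0.66×195 + 0.53×409 + 0.47×96 + 0.38×235 = 479.8900
Highest R₀: strategy Q with 479.8900.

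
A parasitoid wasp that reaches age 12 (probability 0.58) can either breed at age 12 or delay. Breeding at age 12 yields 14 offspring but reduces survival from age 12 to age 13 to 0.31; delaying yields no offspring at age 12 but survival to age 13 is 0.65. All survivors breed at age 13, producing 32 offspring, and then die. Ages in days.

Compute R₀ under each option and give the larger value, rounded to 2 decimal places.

13.87

breed at age 12: R₀ = 0.58 × (14 + 0.31 × 32) = 0.58 × 23.9200 = 13.8736
delay to age 13: R₀ = 0.58 × (0.65 × 32) = 0.58 × 20.8000 = 12.0640
Higher: breed at age 12 (13.8736).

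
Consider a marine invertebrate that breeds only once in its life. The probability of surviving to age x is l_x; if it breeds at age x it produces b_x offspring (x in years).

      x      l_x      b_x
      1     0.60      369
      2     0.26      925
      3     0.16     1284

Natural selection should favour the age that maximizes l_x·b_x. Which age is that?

2

Expected offspring if breeding at age x = l_x × b_x:
  age 1: 0.60 × 369 = 221.400
  age 2: 0.26 × 925 = 240.500
  age 3: 0.16 × 1284 = 205.440
Maximum at age 2 (240.500).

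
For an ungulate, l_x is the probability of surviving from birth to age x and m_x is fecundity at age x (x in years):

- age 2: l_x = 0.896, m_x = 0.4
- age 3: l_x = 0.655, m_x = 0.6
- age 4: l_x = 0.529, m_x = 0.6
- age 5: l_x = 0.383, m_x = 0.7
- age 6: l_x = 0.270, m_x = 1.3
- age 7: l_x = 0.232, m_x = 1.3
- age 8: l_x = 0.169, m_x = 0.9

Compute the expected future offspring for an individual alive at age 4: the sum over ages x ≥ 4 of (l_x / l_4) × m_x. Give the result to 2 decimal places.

l_4 = 0.529. Conditional survival from age 4 to x is l_x / l_4.
  x=4: (0.529/0.529) × 0.6 = 0.6000
  x=5: (0.383/0.529) × 0.7 = 0.5068
  x=6: (0.270/0.529) × 1.3 = 0.6635
  x=7: (0.232/0.529) × 1.3 = 0.5701
  x=8: (0.169/0.529) × 0.9 = 0.2875
Sum = 0.6000 + 0.5068 + 0.6635 + 0.5701 + 0.2875 = 2.6280

2.63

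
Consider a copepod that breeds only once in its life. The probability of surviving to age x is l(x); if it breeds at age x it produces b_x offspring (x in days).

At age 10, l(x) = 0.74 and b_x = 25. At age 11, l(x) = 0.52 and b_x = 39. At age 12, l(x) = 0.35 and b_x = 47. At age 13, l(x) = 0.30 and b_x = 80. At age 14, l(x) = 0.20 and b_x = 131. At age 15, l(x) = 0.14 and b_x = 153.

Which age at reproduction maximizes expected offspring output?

14

Expected offspring if breeding at age x = l(x) × b_x:
  age 10: 0.74 × 25 = 18.500
  age 11: 0.52 × 39 = 20.280
  age 12: 0.35 × 47 = 16.450
  age 13: 0.30 × 80 = 24.000
  age 14: 0.20 × 131 = 26.200
  age 15: 0.14 × 153 = 21.420
Maximum at age 14 (26.200).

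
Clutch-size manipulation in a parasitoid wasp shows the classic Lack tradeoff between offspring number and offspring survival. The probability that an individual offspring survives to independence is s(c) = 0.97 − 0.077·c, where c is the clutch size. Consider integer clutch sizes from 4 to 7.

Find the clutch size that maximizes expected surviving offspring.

Expected surviving offspring = c × s(c):
  c=4: 4 × 0.662 = 2.648
  c=5: 5 × 0.585 = 2.925
  c=6: 6 × 0.508 = 3.048
  c=7: 7 × 0.431 = 3.017
Maximum at c = 6 (3.048 surviving offspring).

6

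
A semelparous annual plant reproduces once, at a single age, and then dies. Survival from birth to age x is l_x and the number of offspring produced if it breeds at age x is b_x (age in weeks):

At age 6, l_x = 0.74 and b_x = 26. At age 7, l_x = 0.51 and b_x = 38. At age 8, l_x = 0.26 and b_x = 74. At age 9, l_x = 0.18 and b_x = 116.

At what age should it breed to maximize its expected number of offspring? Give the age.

9

Expected offspring if breeding at age x = l_x × b_x:
  age 6: 0.74 × 26 = 19.240
  age 7: 0.51 × 38 = 19.380
  age 8: 0.26 × 74 = 19.240
  age 9: 0.18 × 116 = 20.880
Maximum at age 9 (20.880).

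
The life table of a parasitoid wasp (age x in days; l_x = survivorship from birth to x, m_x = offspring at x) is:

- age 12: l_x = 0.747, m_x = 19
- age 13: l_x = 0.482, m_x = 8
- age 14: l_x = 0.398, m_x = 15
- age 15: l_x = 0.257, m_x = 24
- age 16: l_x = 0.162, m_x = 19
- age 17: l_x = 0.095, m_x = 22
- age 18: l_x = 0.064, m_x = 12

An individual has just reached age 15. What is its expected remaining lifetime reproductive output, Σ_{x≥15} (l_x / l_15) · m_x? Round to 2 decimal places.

l_15 = 0.257. Conditional survival from age 15 to x is l_x / l_15.
  x=15: (0.257/0.257) × 24 = 24.0000
  x=16: (0.162/0.257) × 19 = 11.9767
  x=17: (0.095/0.257) × 22 = 8.1323
  x=18: (0.064/0.257) × 12 = 2.9883
Sum = 24.0000 + 11.9767 + 8.1323 + 2.9883 = 47.0973

47.10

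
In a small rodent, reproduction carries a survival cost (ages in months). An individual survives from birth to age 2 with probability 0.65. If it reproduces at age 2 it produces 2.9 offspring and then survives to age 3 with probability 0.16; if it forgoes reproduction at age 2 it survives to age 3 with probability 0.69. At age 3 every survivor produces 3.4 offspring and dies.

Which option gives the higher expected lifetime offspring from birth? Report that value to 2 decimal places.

2.24

breed at age 2: R₀ = 0.65 × (2.9 + 0.16 × 3.4) = 0.65 × 3.4440 = 2.2386
delay to age 3: R₀ = 0.65 × (0.69 × 3.4) = 0.65 × 2.3460 = 1.5249
Higher: breed at age 2 (2.2386).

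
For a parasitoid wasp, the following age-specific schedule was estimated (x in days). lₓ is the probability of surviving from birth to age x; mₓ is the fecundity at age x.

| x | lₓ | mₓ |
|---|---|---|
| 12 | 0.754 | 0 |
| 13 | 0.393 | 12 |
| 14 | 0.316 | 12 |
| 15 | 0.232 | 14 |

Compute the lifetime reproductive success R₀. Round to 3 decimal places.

11.756

R₀ = Σ lₓ mₓ:
  age 12: 0.754 × 0 = 0.0000
  age 13: 0.393 × 12 = 4.7160
  age 14: 0.316 × 12 = 3.7920
  age 15: 0.232 × 14 = 3.2480
R₀ = 0.0000 + 4.7160 + 3.7920 + 3.2480 = 11.7560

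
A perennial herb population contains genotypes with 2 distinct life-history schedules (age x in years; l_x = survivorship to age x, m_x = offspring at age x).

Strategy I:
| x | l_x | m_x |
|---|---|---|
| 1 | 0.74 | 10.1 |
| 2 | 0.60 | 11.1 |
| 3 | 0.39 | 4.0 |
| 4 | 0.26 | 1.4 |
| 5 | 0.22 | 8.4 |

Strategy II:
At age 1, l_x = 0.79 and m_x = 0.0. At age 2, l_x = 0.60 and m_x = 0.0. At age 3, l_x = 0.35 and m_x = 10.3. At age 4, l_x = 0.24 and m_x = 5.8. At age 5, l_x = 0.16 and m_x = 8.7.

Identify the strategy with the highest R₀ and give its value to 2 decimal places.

17.91

Strategy I: R₀ = 0.74×10.1 + 0.60×11.1 + 0.39×4.0 + 0.26×1.4 + 0.22×8.4 = 17.9060
Strategy II: R₀ = 0.79×0.0 + 0.60×0.0 + 0.35×10.3 + 0.24×5.8 + 0.16×8.7 = 6.3890
Highest R₀: strategy I with 17.9060.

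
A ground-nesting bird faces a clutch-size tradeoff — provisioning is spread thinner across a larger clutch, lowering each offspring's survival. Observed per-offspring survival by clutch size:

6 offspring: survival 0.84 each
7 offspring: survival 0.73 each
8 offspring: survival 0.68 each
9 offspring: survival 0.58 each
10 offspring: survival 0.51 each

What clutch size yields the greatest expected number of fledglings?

Expected fledglings = c × s(c):
  c=6: 6 × 0.84 = 5.040
  c=7: 7 × 0.73 = 5.110
  c=8: 8 × 0.68 = 5.440
  c=9: 9 × 0.58 = 5.220
  c=10: 10 × 0.51 = 5.100
Maximum at c = 8 (5.440 fledglings).

8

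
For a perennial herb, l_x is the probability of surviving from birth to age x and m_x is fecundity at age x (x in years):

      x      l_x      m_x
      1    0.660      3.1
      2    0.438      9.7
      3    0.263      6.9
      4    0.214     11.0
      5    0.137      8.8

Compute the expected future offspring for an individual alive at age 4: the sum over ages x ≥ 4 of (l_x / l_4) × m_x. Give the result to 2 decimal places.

l_4 = 0.214. Conditional survival from age 4 to x is l_x / l_4.
  x=4: (0.214/0.214) × 11.0 = 11.0000
  x=5: (0.137/0.214) × 8.8 = 5.6336
Sum = 11.0000 + 5.6336 = 16.6336

16.63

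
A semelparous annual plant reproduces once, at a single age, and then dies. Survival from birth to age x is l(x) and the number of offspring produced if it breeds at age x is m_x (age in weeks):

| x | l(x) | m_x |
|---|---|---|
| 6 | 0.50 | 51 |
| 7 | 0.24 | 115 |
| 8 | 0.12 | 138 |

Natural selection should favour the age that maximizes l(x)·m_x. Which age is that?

Expected offspring if breeding at age x = l(x) × m_x:
  age 6: 0.50 × 51 = 25.500
  age 7: 0.24 × 115 = 27.600
  age 8: 0.12 × 138 = 16.560
Maximum at age 7 (27.600).

7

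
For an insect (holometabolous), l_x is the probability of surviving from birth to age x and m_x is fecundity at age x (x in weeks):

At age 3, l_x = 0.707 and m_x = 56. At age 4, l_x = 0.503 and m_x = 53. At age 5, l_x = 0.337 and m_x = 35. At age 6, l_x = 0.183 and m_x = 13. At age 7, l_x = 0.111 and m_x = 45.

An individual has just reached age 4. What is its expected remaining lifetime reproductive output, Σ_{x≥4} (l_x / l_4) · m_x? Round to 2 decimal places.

l_4 = 0.503. Conditional survival from age 4 to x is l_x / l_4.
  x=4: (0.503/0.503) × 53 = 53.0000
  x=5: (0.337/0.503) × 35 = 23.4493
  x=6: (0.183/0.503) × 13 = 4.7296
  x=7: (0.111/0.503) × 45 = 9.9304
Sum = 53.0000 + 23.4493 + 4.7296 + 9.9304 = 91.1093

91.11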